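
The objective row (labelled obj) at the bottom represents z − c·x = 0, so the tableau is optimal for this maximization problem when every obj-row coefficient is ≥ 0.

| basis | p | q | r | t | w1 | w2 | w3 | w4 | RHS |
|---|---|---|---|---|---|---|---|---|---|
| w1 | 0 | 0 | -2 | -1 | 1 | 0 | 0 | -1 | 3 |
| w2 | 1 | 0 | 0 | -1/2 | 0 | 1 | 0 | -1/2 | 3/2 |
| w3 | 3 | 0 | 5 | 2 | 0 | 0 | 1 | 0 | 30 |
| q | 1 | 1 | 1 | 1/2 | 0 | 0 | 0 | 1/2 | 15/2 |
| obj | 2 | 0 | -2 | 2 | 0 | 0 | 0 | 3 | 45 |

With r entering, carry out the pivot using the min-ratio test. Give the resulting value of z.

Ratio test on column r — row 1: entry -2 ≤ 0; row 2: entry 0 ≤ 0; row 3: 30/5 = 6; row 4: (15/2)/1 = 15/2. Minimum is 6 at row 3 (w3 leaves); pivot element 5.
Pivot on row 3; the obj-row RHS becomes 45 − (-2)·6 = 57.

57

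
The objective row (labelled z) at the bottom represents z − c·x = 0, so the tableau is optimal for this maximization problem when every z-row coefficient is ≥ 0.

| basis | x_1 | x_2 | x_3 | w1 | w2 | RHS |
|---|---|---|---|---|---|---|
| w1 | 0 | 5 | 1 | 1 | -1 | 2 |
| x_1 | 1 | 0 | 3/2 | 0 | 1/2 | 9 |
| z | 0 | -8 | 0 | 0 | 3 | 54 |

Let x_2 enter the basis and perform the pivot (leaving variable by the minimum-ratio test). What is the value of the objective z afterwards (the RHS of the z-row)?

286/5

Ratio test on column x_2 — row 1: 2/5 = 2/5; row 2: entry 0 ≤ 0. Minimum is 2/5 at row 1 (w1 leaves); pivot element 5.
Pivot on row 1; the z-row RHS becomes 54 − (-8)·(2/5) = 286/5.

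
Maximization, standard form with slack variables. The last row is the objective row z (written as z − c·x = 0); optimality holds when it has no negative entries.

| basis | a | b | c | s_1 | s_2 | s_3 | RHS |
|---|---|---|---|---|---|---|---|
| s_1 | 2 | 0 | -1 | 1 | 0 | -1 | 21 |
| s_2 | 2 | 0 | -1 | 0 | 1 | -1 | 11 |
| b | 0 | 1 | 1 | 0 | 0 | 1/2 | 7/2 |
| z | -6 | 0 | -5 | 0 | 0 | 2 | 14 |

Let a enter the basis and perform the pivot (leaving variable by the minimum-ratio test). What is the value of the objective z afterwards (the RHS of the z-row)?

Ratio test on column a — row 1: 21/2 = 21/2; row 2: 11/2 = 11/2; row 3: entry 0 ≤ 0. Minimum is 11/2 at row 2 (s_2 leaves); pivot element 2.
Pivot on row 2; the z-row RHS becomes 14 − (-6)·(11/2) = 47.

47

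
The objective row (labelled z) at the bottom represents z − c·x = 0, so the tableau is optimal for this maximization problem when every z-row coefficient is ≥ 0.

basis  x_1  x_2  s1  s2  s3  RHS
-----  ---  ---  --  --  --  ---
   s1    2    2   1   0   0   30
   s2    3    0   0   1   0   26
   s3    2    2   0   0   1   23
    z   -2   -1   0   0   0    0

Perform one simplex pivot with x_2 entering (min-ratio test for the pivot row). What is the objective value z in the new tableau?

23/2

Ratio test on column x_2 — row 1: 30/2 = 15; row 2: entry 0 ≤ 0; row 3: 23/2 = 23/2. Minimum is 23/2 at row 3 (s3 leaves); pivot element 2.
Pivot on row 3; the z-row RHS becomes 0 − (-1)·(23/2) = 23/2.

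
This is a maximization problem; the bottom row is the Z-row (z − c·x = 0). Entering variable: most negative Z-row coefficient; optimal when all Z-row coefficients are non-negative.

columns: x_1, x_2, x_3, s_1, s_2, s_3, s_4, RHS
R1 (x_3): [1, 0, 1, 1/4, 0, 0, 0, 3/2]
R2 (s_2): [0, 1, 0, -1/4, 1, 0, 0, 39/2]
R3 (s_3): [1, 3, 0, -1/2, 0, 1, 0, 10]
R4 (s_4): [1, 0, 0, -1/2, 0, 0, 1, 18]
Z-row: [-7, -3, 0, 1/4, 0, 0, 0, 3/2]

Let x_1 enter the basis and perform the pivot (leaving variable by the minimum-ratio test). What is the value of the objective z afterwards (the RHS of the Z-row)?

Ratio test on column x_1 — row 1: (3/2)/1 = 3/2; row 2: entry 0 ≤ 0; row 3: 10/1 = 10; row 4: 18/1 = 18. Minimum is 3/2 at row 1 (x_3 leaves); pivot element 1.
Pivot on row 1; the Z-row RHS becomes 3/2 − (-7)·(3/2) = 12.

12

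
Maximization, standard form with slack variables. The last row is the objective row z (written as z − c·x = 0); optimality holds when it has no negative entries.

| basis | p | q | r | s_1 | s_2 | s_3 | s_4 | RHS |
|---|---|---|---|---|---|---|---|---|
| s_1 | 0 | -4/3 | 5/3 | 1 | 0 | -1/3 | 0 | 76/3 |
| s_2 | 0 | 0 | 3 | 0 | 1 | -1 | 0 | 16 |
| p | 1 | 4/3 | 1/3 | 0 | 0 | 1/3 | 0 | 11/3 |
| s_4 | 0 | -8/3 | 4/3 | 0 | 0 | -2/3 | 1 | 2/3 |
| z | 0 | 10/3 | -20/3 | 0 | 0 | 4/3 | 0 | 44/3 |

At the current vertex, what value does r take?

0

r is not in the basis, so in the current basic feasible solution r = 0.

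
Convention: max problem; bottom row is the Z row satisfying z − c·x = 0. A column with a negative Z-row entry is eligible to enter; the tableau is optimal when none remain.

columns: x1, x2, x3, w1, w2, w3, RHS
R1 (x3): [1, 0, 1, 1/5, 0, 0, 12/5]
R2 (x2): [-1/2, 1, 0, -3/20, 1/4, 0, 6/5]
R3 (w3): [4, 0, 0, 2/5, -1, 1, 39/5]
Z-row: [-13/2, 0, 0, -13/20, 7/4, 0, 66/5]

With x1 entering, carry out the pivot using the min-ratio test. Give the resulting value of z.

207/8

Ratio test on column x1 — row 1: (12/5)/1 = 12/5; row 2: entry -1/2 ≤ 0; row 3: (39/5)/4 = 39/20. Minimum is 39/20 at row 3 (w3 leaves); pivot element 4.
Pivot on row 3; the Z-row RHS becomes 66/5 − (-13/2)·(39/20) = 207/8.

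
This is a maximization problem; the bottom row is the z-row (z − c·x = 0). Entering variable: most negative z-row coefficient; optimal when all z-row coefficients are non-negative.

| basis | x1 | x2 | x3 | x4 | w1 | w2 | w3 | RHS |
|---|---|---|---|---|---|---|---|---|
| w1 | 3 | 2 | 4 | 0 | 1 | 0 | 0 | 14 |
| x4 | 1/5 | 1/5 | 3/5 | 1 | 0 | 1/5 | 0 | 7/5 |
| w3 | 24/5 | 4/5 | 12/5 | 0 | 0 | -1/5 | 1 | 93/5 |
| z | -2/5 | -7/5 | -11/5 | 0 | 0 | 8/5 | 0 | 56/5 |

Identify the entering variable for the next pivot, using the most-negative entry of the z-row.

Negative z-row entries: x1: -2/5, x2: -7/5, x3: -11/5.
The most negative is -11/5 in column x3, so x3 enters.

x3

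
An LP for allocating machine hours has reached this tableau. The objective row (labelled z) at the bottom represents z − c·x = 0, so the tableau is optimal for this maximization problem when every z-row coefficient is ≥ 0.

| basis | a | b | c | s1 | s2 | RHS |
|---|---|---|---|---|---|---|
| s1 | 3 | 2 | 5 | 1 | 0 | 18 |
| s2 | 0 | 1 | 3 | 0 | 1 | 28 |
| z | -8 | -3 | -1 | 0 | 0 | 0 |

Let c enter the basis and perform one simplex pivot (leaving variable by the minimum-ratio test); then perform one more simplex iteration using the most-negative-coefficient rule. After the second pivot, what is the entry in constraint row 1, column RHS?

6

Ratio test on column c — row 1: 18/5 = 18/5; row 2: 28/3 = 28/3. Minimum is 18/5 at row 1 (s1 leaves); pivot element 5.
Divide row 1 by 5; eliminate column c from the other rows.
Second iteration: most negative z-row entry is -37/5 in column a, so a enters.
Ratio test on column a — row 1: (18/5)/(3/5) = 6; row 2: entry -9/5 ≤ 0. Minimum is 6 at row 1 (c leaves); pivot element 3/5.
Divide row 1 by 3/5; eliminate column a from the other rows.
After both pivots, the entry at constraint row 1, column RHS is 6.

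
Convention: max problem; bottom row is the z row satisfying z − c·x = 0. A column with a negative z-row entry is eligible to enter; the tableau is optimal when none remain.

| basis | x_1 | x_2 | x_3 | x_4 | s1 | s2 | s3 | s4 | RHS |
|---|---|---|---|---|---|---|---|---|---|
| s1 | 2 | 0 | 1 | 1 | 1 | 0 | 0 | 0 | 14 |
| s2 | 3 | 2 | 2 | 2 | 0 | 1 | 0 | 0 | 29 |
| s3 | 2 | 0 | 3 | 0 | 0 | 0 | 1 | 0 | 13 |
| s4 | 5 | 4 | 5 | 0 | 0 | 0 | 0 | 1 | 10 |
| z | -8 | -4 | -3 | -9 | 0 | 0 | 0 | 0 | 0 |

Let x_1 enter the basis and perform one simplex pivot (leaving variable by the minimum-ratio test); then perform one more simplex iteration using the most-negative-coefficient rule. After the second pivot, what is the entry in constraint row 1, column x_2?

-8/5

Ratio test on column x_1 — row 1: 14/2 = 7; row 2: 29/3 = 29/3; row 3: 13/2 = 13/2; row 4: 10/5 = 2. Minimum is 2 at row 4 (s4 leaves); pivot element 5.
Divide row 4 by 5; eliminate column x_1 from the other rows.
Second iteration: most negative z-row entry is -9 in column x_4, so x_4 enters.
Ratio test on column x_4 — row 1: 10/1 = 10; row 2: 23/2 = 23/2; row 3: entry 0 ≤ 0; row 4: entry 0 ≤ 0. Minimum is 10 at row 1 (s1 leaves); pivot element 1.
Divide row 1 by 1; eliminate column x_4 from the other rows.
After both pivots, the entry at constraint row 1, column x_2 is -8/5.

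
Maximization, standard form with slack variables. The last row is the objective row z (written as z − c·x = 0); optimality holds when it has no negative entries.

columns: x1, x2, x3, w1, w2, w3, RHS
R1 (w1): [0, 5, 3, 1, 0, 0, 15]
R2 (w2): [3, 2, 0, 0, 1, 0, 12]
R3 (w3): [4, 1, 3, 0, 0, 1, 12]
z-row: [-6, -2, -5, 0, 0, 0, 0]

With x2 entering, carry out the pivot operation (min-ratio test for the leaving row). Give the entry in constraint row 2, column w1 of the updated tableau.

Ratio test on column x2 — row 1: 15/5 = 3; row 2: 12/2 = 6; row 3: 12/1 = 12. Minimum is 3 at row 1 (w1 leaves); pivot element 5.
Divide row 1 by 5; eliminate column x2 from the other rows.
Row 2 update in column w1: 0 − 2·(1/5) = -2/5.

-2/5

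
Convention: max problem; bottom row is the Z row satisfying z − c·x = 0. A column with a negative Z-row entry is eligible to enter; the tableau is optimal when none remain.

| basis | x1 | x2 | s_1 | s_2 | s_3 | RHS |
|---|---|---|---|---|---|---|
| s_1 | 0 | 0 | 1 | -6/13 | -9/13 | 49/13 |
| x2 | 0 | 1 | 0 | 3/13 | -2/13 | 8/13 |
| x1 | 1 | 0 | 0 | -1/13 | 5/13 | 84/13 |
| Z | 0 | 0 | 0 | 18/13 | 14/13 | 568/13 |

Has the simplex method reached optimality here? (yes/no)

yes

Every Z-row coefficient is ≥ 0, so the tableau is optimal.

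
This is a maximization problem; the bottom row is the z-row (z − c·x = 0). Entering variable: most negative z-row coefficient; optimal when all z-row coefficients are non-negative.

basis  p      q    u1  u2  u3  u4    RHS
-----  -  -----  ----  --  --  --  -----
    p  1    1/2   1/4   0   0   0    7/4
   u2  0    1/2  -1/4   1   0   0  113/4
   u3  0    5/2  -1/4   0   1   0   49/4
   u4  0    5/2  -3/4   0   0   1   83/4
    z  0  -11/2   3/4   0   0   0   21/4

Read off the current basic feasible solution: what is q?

q is not in the basis, so in the current basic feasible solution q = 0.

0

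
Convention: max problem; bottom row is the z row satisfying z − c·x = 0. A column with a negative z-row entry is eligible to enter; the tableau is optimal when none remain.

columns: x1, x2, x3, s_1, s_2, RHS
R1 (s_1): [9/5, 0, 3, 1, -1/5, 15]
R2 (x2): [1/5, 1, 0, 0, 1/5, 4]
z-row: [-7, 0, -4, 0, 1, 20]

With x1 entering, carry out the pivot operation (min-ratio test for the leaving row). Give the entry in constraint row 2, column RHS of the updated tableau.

7/3

Ratio test on column x1 — row 1: 15/(9/5) = 25/3; row 2: 4/(1/5) = 20. Minimum is 25/3 at row 1 (s_1 leaves); pivot element 9/5.
Divide row 1 by 9/5; eliminate column x1 from the other rows.
Row 2 update in column RHS: 4 − (1/5)·(25/3) = 7/3.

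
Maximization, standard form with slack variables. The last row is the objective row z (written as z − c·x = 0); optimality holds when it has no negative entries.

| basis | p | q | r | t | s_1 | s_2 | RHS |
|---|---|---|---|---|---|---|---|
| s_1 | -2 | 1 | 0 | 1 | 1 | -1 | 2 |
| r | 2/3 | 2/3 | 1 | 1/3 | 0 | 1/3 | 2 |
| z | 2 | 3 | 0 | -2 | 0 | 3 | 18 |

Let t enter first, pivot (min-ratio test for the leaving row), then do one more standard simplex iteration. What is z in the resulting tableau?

Ratio test on column t — row 1: 2/1 = 2; row 2: 2/(1/3) = 6. Minimum is 2 at row 1 (s_1 leaves); pivot element 1.
Pivot on row 1; the z-row RHS becomes 18 − (-2)·2 = 22.
Next entering variable (most negative z-row entry -2): p.
Ratio test on column p — row 1: entry -2 ≤ 0; row 2: (4/3)/(4/3) = 1. Minimum is 1 at row 2 (r leaves); pivot element 4/3.
After the second pivot the z-row RHS is 22 − (-2)·1 = 24.

24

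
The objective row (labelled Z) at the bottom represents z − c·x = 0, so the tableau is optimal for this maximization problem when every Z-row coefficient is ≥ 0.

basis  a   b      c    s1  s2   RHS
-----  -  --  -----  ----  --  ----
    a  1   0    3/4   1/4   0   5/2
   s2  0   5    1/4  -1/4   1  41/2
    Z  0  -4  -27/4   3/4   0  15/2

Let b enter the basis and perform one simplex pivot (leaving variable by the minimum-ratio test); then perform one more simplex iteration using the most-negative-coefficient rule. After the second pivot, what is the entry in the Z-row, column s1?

41/15

Ratio test on column b — row 1: entry 0 ≤ 0; row 2: (41/2)/5 = 41/10. Minimum is 41/10 at row 2 (s2 leaves); pivot element 5.
Divide row 2 by 5; eliminate column b from the other rows.
Second iteration: most negative Z-row entry is -131/20 in column c, so c enters.
Ratio test on column c — row 1: (5/2)/(3/4) = 10/3; row 2: (41/10)/(1/20) = 82. Minimum is 10/3 at row 1 (a leaves); pivot element 3/4.
Divide row 1 by 3/4; eliminate column c from the other rows.
After both pivots, the entry at the Z-row, column s1 is 41/15.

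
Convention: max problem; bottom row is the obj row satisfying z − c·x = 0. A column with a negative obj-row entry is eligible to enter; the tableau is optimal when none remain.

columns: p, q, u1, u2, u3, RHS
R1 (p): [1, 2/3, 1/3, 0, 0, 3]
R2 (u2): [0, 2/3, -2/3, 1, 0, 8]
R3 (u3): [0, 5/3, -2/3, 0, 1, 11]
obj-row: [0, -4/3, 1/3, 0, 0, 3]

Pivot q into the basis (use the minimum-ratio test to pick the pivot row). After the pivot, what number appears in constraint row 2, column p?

-1

Ratio test on column q — row 1: 3/(2/3) = 9/2; row 2: 8/(2/3) = 12; row 3: 11/(5/3) = 33/5. Minimum is 9/2 at row 1 (p leaves); pivot element 2/3.
Divide row 1 by 2/3; eliminate column q from the other rows.
Row 2 update in column p: 0 − (2/3)·(3/2) = -1.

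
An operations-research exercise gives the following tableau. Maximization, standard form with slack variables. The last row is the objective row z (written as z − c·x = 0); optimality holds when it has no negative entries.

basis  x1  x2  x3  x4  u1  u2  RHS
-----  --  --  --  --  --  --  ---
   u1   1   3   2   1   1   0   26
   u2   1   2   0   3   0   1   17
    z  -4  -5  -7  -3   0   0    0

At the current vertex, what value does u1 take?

26

u1 is basic (row 1); its value is the RHS of that row, 26.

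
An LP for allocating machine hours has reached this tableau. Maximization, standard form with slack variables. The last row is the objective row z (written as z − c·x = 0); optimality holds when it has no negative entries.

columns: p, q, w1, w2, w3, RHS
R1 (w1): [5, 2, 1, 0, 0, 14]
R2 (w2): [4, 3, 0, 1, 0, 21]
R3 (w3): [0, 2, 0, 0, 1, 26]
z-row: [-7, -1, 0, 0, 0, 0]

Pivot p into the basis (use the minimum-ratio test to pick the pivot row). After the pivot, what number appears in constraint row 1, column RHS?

14/5

Ratio test on column p — row 1: 14/5 = 14/5; row 2: 21/4 = 21/4; row 3: entry 0 ≤ 0. Minimum is 14/5 at row 1 (w1 leaves); pivot element 5.
Divide row 1 by 5; eliminate column p from the other rows.
In the new row 1, the RHS entry is the old entry divided by the pivot: 14/5 = 14/5.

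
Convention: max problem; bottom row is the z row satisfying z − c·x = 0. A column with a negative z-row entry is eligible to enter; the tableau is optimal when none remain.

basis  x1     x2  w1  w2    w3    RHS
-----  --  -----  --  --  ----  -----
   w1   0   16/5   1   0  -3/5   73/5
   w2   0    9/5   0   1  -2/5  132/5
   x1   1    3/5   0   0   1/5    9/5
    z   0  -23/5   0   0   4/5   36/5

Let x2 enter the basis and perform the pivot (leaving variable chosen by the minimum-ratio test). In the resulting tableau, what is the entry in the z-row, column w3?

Ratio test on column x2 — row 1: (73/5)/(16/5) = 73/16; row 2: (132/5)/(9/5) = 44/3; row 3: (9/5)/(3/5) = 3. Minimum is 3 at row 3 (x1 leaves); pivot element 3/5.
Divide row 3 by 3/5; eliminate column x2 from the other rows.
z-row update in column w3: 4/5 − (-23/5)·(1/3) = 7/3.

7/3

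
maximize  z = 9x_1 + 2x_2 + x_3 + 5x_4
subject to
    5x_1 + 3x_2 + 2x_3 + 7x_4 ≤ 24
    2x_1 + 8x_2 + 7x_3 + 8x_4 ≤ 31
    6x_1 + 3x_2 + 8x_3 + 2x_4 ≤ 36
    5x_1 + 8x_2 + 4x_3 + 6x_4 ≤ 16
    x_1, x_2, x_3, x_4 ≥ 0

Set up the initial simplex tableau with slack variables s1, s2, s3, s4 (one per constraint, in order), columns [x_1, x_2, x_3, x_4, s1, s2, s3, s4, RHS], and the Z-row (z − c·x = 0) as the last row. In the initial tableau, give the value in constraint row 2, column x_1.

2

Constraint 2 has coefficient 2 on x_1.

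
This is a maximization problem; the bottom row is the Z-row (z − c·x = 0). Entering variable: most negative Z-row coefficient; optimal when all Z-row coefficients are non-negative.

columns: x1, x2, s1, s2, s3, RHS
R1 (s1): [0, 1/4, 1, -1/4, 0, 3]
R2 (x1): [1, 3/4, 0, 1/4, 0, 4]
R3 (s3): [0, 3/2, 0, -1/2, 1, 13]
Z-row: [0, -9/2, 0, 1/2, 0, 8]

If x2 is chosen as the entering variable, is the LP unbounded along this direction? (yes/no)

Column x2 has positive entries in row(s) 1, 2, 3, so the ratio test bounds it — not unbounded.

no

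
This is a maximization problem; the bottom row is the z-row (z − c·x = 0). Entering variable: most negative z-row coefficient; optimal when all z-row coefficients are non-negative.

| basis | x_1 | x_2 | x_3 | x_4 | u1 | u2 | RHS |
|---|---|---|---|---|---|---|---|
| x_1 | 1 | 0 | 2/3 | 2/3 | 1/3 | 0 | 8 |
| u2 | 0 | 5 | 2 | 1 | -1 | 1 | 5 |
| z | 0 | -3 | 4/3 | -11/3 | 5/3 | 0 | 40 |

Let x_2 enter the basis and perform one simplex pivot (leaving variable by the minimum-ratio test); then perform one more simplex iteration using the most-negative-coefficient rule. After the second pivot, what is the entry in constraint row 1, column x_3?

-2/3

Ratio test on column x_2 — row 1: entry 0 ≤ 0; row 2: 5/5 = 1. Minimum is 1 at row 2 (u2 leaves); pivot element 5.
Divide row 2 by 5; eliminate column x_2 from the other rows.
Second iteration: most negative z-row entry is -46/15 in column x_4, so x_4 enters.
Ratio test on column x_4 — row 1: 8/(2/3) = 12; row 2: 1/(1/5) = 5. Minimum is 5 at row 2 (x_2 leaves); pivot element 1/5.
Divide row 2 by 1/5; eliminate column x_4 from the other rows.
After both pivots, the entry at constraint row 1, column x_3 is -2/3.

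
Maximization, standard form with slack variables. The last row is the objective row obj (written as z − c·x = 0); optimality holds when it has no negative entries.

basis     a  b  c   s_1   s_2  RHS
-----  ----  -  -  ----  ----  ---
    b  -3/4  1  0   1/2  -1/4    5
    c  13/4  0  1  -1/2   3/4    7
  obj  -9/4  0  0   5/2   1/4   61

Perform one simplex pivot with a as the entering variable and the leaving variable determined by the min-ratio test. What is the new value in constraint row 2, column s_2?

Ratio test on column a — row 1: entry -3/4 ≤ 0; row 2: 7/(13/4) = 28/13. Minimum is 28/13 at row 2 (c leaves); pivot element 13/4.
Divide row 2 by 13/4; eliminate column a from the other rows.
In the new row 2, the s_2 entry is the old entry divided by the pivot: (3/4)/(13/4) = 3/13.

3/13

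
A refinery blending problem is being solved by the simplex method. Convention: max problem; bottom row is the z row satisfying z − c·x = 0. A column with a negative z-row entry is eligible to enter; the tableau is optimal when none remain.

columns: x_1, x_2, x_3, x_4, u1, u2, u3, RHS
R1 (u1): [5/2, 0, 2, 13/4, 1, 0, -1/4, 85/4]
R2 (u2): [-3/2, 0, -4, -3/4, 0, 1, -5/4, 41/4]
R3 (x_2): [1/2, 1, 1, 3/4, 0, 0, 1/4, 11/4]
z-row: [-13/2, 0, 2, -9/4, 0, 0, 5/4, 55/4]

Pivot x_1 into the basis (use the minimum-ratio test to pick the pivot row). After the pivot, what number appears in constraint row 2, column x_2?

3

Ratio test on column x_1 — row 1: (85/4)/(5/2) = 17/2; row 2: entry -3/2 ≤ 0; row 3: (11/4)/(1/2) = 11/2. Minimum is 11/2 at row 3 (x_2 leaves); pivot element 1/2.
Divide row 3 by 1/2; eliminate column x_1 from the other rows.
Row 2 update in column x_2: 0 − (-3/2)·2 = 3.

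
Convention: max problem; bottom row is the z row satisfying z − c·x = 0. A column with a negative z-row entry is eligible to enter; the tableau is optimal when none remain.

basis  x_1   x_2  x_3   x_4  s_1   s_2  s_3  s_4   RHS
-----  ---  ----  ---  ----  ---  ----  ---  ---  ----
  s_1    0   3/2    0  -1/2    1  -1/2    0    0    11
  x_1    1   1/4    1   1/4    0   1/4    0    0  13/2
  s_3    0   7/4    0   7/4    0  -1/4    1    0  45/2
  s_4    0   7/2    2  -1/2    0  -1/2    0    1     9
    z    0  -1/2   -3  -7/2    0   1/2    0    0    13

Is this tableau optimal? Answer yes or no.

The z-row has a negative entry -7/2 in column x_4, so it is not optimal.

no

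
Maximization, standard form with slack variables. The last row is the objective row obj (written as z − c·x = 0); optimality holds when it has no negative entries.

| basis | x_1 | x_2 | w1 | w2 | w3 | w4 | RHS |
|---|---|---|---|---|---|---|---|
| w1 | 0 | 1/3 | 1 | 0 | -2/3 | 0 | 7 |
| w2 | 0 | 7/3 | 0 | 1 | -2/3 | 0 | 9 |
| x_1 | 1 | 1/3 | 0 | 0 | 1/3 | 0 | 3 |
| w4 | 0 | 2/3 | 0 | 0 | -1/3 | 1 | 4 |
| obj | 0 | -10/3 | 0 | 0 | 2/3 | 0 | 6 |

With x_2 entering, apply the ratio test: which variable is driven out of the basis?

Column x_2 entries and ratios — w1: 7/(1/3) = 21; w2: 9/(7/3) = 27/7; x_1: 3/(1/3) = 9; w4: 4/(2/3) = 6.
Smallest ratio is 27/7 in the row of w2, so w2 leaves.

w2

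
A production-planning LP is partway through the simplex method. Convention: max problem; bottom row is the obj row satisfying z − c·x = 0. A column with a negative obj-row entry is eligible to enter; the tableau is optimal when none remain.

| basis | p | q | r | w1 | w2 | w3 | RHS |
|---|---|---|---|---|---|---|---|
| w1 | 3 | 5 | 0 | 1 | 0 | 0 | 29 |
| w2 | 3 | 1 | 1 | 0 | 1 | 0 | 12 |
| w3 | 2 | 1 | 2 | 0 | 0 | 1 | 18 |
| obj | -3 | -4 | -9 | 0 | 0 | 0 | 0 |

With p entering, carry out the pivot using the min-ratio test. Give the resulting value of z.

Ratio test on column p — row 1: 29/3 = 29/3; row 2: 12/3 = 4; row 3: 18/2 = 9. Minimum is 4 at row 2 (w2 leaves); pivot element 3.
Pivot on row 2; the obj-row RHS becomes 0 − (-3)·4 = 12.

12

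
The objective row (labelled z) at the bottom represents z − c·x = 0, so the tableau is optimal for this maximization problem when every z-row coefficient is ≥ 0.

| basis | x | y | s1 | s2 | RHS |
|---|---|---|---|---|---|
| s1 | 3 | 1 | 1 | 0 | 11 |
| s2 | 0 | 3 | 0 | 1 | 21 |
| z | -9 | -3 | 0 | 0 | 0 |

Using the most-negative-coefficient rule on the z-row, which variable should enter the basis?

x

Negative z-row entries: x: -9, y: -3.
The most negative is -9 in column x, so x enters.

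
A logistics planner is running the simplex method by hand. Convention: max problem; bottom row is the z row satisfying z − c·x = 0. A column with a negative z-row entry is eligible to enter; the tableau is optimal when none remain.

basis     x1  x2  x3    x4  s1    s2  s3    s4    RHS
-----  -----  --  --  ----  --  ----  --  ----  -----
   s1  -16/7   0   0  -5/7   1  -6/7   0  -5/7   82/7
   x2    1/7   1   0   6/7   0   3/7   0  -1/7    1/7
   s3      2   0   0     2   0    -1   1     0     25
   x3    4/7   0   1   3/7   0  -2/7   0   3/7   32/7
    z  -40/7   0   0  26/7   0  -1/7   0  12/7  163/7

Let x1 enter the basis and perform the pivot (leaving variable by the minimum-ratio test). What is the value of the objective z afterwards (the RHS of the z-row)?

Ratio test on column x1 — row 1: entry -16/7 ≤ 0; row 2: (1/7)/(1/7) = 1; row 3: 25/2 = 25/2; row 4: (32/7)/(4/7) = 8. Minimum is 1 at row 2 (x2 leaves); pivot element 1/7.
Pivot on row 2; the z-row RHS becomes 163/7 − (-40/7)·1 = 29.

29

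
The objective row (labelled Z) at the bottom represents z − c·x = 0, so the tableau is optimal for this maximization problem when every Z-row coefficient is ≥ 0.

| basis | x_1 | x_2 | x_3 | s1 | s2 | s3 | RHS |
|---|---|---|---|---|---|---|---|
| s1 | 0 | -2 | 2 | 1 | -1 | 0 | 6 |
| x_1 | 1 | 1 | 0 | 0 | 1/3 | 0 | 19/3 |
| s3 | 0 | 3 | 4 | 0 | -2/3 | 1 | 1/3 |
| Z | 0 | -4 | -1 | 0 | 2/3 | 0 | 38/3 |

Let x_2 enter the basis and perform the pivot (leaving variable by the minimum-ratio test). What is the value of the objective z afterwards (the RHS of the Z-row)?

118/9

Ratio test on column x_2 — row 1: entry -2 ≤ 0; row 2: (19/3)/1 = 19/3; row 3: (1/3)/3 = 1/9. Minimum is 1/9 at row 3 (s3 leaves); pivot element 3.
Pivot on row 3; the Z-row RHS becomes 38/3 − (-4)·(1/9) = 118/9.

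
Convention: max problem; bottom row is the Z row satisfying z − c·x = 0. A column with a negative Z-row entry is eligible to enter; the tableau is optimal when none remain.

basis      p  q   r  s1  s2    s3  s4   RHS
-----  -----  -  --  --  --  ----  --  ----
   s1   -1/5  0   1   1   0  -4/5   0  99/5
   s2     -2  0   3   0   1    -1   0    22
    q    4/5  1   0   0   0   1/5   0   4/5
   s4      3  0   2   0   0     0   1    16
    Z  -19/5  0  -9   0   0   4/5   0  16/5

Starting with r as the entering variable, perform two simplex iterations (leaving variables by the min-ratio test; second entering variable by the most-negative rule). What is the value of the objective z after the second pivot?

Ratio test on column r — row 1: (99/5)/1 = 99/5; row 2: 22/3 = 22/3; row 3: entry 0 ≤ 0; row 4: 16/2 = 8. Minimum is 22/3 at row 2 (s2 leaves); pivot element 3.
Pivot on row 2; the Z-row RHS becomes 16/5 − (-9)·(22/3) = 346/5.
Next entering variable (most negative Z-row entry -49/5): p.
Ratio test on column p — row 1: (187/15)/(7/15) = 187/7; row 2: entry -2/3 ≤ 0; row 3: (4/5)/(4/5) = 1; row 4: (4/3)/(13/3) = 4/13. Minimum is 4/13 at row 4 (s4 leaves); pivot element 13/3.
After the second pivot the Z-row RHS is 346/5 − (-49/5)·(4/13) = 4694/65.

4694/65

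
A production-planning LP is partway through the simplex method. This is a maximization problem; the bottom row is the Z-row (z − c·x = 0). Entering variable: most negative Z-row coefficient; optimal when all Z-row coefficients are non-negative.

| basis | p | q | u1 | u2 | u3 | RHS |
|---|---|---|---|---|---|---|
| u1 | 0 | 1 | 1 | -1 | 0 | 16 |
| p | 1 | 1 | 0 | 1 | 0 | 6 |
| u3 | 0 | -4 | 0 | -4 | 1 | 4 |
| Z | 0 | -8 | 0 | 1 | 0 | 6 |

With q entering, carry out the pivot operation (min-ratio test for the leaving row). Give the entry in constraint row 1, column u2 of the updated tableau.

Ratio test on column q — row 1: 16/1 = 16; row 2: 6/1 = 6; row 3: entry -4 ≤ 0. Minimum is 6 at row 2 (p leaves); pivot element 1.
Divide row 2 by 1; eliminate column q from the other rows.
Row 1 update in column u2: -1 − 1·1 = -2.

-2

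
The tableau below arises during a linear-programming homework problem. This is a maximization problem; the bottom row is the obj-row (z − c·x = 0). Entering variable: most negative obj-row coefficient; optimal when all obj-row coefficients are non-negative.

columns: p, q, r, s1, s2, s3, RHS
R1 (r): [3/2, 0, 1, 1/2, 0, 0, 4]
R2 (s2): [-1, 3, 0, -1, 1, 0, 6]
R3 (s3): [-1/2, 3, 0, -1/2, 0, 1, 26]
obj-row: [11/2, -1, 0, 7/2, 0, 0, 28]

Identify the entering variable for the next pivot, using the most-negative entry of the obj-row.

q

Negative obj-row entries: q: -1.
The most negative is -1 in column q, so q enters.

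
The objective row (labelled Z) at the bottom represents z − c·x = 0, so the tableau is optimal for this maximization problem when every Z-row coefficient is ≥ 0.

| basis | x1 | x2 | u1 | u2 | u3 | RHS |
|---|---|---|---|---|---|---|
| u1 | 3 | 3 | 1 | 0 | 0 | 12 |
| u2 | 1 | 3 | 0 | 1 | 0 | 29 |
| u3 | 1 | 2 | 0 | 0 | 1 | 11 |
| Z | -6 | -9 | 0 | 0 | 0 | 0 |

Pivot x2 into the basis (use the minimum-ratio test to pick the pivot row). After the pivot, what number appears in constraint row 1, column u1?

1/3

Ratio test on column x2 — row 1: 12/3 = 4; row 2: 29/3 = 29/3; row 3: 11/2 = 11/2. Minimum is 4 at row 1 (u1 leaves); pivot element 3.
Divide row 1 by 3; eliminate column x2 from the other rows.
In the new row 1, the u1 entry is the old entry divided by the pivot: 1/3 = 1/3.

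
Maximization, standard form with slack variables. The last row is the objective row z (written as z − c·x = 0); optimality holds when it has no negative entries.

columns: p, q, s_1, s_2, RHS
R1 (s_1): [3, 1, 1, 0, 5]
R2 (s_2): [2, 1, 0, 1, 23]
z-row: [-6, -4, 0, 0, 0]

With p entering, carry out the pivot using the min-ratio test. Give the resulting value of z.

10

Ratio test on column p — row 1: 5/3 = 5/3; row 2: 23/2 = 23/2. Minimum is 5/3 at row 1 (s_1 leaves); pivot element 3.
Pivot on row 1; the z-row RHS becomes 0 − (-6)·(5/3) = 10.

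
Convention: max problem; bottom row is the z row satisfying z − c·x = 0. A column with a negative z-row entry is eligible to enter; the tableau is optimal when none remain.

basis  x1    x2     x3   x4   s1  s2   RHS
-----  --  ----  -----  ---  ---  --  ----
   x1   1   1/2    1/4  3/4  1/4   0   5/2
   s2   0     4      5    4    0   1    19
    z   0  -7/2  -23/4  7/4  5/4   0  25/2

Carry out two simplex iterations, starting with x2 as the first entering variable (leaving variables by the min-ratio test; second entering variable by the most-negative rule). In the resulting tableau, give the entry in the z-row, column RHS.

Ratio test on column x2 — row 1: (5/2)/(1/2) = 5; row 2: 19/4 = 19/4. Minimum is 19/4 at row 2 (s2 leaves); pivot element 4.
Divide row 2 by 4; eliminate column x2 from the other rows.
Second iteration: most negative z-row entry is -11/8 in column x3, so x3 enters.
Ratio test on column x3 — row 1: entry -3/8 ≤ 0; row 2: (19/4)/(5/4) = 19/5. Minimum is 19/5 at row 2 (x2 leaves); pivot element 5/4.
Divide row 2 by 5/4; eliminate column x3 from the other rows.
After both pivots, the entry at the z-row, column RHS is 687/20.

687/20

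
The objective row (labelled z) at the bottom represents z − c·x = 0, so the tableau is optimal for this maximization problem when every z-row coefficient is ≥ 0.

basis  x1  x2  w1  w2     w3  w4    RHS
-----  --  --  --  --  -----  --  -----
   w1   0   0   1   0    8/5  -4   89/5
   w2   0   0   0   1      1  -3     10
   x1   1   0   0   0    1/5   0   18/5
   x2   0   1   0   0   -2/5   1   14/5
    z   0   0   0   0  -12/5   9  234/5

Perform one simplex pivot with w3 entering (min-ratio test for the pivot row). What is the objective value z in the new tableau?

Ratio test on column w3 — row 1: (89/5)/(8/5) = 89/8; row 2: 10/1 = 10; row 3: (18/5)/(1/5) = 18; row 4: entry -2/5 ≤ 0. Minimum is 10 at row 2 (w2 leaves); pivot element 1.
Pivot on row 2; the z-row RHS becomes 234/5 − (-12/5)·10 = 354/5.

354/5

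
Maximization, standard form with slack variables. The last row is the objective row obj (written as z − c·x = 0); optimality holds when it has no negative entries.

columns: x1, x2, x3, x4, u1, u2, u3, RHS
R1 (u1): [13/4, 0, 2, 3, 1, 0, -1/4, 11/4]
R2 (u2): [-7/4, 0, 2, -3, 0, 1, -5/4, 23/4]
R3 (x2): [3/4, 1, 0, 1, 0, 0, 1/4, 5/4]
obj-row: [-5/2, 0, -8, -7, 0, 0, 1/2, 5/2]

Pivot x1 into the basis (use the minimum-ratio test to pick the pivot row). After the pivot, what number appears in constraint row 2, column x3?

40/13

Ratio test on column x1 — row 1: (11/4)/(13/4) = 11/13; row 2: entry -7/4 ≤ 0; row 3: (5/4)/(3/4) = 5/3. Minimum is 11/13 at row 1 (u1 leaves); pivot element 13/4.
Divide row 1 by 13/4; eliminate column x1 from the other rows.
Row 2 update in column x3: 2 − (-7/4)·(8/13) = 40/13.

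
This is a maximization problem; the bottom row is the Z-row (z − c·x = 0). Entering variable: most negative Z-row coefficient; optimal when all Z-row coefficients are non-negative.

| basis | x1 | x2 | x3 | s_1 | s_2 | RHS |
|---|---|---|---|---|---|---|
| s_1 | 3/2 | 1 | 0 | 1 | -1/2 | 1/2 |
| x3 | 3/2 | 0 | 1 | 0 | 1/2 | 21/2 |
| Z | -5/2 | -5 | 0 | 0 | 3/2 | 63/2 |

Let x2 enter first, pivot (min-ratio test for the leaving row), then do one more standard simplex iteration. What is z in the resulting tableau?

55

Ratio test on column x2 — row 1: (1/2)/1 = 1/2; row 2: entry 0 ≤ 0. Minimum is 1/2 at row 1 (s_1 leaves); pivot element 1.
Pivot on row 1; the Z-row RHS becomes 63/2 − (-5)·(1/2) = 34.
Next entering variable (most negative Z-row entry -1): s_2.
Ratio test on column s_2 — row 1: entry -1/2 ≤ 0; row 2: (21/2)/(1/2) = 21. Minimum is 21 at row 2 (x3 leaves); pivot element 1/2.
After the second pivot the Z-row RHS is 34 − (-1)·21 = 55.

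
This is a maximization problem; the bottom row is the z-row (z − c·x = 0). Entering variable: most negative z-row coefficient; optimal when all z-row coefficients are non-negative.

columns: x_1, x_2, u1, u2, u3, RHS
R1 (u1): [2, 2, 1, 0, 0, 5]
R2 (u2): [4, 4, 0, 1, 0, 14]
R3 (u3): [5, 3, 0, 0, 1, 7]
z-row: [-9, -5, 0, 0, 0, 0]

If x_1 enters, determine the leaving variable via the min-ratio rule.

Column x_1 entries and ratios — u1: 5/2 = 5/2; u2: 14/4 = 7/2; u3: 7/5 = 7/5.
Smallest ratio is 7/5 in the row of u3, so u3 leaves.

u3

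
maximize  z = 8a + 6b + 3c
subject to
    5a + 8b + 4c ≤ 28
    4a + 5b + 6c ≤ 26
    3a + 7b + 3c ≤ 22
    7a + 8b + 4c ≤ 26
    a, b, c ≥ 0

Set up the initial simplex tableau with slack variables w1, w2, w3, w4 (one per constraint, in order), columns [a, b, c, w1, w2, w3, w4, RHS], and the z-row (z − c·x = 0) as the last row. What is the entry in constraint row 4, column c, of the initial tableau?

4

Constraint 4 has coefficient 4 on c.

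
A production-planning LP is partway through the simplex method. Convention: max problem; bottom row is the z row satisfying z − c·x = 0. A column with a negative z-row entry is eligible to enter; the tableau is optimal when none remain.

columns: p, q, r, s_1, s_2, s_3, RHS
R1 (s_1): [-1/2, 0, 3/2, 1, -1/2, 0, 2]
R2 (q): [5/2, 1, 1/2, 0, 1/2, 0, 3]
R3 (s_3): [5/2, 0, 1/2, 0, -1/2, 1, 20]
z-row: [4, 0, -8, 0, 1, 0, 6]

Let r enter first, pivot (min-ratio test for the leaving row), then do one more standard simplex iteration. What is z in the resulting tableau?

45/2

Ratio test on column r — row 1: 2/(3/2) = 4/3; row 2: 3/(1/2) = 6; row 3: 20/(1/2) = 40. Minimum is 4/3 at row 1 (s_1 leaves); pivot element 3/2.
Pivot on row 1; the z-row RHS becomes 6 − (-8)·(4/3) = 50/3.
Next entering variable (most negative z-row entry -5/3): s_2.
Ratio test on column s_2 — row 1: entry -1/3 ≤ 0; row 2: (7/3)/(2/3) = 7/2; row 3: entry -1/3 ≤ 0. Minimum is 7/2 at row 2 (q leaves); pivot element 2/3.
After the second pivot the z-row RHS is 50/3 − (-5/3)·(7/2) = 45/2.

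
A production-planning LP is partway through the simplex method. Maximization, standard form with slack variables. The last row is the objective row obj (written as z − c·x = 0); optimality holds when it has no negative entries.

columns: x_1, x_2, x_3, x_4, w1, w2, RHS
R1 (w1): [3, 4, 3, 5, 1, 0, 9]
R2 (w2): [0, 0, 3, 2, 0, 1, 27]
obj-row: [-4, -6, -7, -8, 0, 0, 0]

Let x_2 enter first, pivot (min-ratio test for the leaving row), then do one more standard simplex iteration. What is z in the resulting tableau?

Ratio test on column x_2 — row 1: 9/4 = 9/4; row 2: entry 0 ≤ 0. Minimum is 9/4 at row 1 (w1 leaves); pivot element 4.
Pivot on row 1; the obj-row RHS becomes 0 − (-6)·(9/4) = 27/2.
Next entering variable (most negative obj-row entry -5/2): x_3.
Ratio test on column x_3 — row 1: (9/4)/(3/4) = 3; row 2: 27/3 = 9. Minimum is 3 at row 1 (x_2 leaves); pivot element 3/4.
After the second pivot the obj-row RHS is 27/2 − (-5/2)·3 = 21.

21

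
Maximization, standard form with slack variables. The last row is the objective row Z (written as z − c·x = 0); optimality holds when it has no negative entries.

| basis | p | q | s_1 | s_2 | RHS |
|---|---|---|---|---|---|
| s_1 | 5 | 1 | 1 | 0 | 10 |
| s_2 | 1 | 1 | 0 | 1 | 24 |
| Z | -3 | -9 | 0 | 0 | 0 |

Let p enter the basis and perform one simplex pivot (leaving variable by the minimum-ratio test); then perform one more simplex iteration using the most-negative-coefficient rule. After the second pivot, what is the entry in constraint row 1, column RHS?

Ratio test on column p — row 1: 10/5 = 2; row 2: 24/1 = 24. Minimum is 2 at row 1 (s_1 leaves); pivot element 5.
Divide row 1 by 5; eliminate column p from the other rows.
Second iteration: most negative Z-row entry is -42/5 in column q, so q enters.
Ratio test on column q — row 1: 2/(1/5) = 10; row 2: 22/(4/5) = 55/2. Minimum is 10 at row 1 (p leaves); pivot element 1/5.
Divide row 1 by 1/5; eliminate column q from the other rows.
After both pivots, the entry at constraint row 1, column RHS is 10.

10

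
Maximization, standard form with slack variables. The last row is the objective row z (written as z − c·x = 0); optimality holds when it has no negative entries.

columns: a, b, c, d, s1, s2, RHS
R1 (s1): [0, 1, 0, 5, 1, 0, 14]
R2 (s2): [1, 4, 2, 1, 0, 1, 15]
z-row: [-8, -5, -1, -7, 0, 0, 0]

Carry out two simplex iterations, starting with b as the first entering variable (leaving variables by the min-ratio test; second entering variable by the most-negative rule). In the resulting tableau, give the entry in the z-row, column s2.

Ratio test on column b — row 1: 14/1 = 14; row 2: 15/4 = 15/4. Minimum is 15/4 at row 2 (s2 leaves); pivot element 4.
Divide row 2 by 4; eliminate column b from the other rows.
Second iteration: most negative z-row entry is -27/4 in column a, so a enters.
Ratio test on column a — row 1: entry -1/4 ≤ 0; row 2: (15/4)/(1/4) = 15. Minimum is 15 at row 2 (b leaves); pivot element 1/4.
Divide row 2 by 1/4; eliminate column a from the other rows.
After both pivots, the entry at the z-row, column s2 is 8.

8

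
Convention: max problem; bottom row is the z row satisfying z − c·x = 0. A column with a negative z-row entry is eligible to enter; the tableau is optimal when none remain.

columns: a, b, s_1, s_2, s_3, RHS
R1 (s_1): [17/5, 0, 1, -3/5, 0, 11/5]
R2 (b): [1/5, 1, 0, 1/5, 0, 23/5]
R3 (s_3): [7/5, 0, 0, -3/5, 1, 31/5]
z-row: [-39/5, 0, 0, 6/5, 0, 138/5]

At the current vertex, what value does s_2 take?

0

s_2 is not in the basis, so in the current basic feasible solution s_2 = 0.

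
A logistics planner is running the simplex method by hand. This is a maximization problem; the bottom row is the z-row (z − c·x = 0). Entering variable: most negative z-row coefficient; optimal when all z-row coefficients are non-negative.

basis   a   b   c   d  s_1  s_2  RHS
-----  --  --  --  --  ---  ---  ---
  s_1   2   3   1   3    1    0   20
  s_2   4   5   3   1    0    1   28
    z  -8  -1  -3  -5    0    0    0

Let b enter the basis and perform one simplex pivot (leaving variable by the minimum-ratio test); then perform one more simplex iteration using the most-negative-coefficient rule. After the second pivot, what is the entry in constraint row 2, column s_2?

Ratio test on column b — row 1: 20/3 = 20/3; row 2: 28/5 = 28/5. Minimum is 28/5 at row 2 (s_2 leaves); pivot element 5.
Divide row 2 by 5; eliminate column b from the other rows.
Second iteration: most negative z-row entry is -36/5 in column a, so a enters.
Ratio test on column a — row 1: entry -2/5 ≤ 0; row 2: (28/5)/(4/5) = 7. Minimum is 7 at row 2 (b leaves); pivot element 4/5.
Divide row 2 by 4/5; eliminate column a from the other rows.
After both pivots, the entry at constraint row 2, column s_2 is 1/4.

1/4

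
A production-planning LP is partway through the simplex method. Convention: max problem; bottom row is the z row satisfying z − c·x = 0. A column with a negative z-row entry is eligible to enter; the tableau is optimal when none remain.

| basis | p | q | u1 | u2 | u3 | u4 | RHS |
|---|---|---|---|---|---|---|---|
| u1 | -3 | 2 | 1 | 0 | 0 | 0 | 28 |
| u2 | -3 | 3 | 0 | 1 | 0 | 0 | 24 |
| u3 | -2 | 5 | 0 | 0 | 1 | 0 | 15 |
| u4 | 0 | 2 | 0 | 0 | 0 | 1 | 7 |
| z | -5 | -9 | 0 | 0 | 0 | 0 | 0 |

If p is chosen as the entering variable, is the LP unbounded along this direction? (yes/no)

yes

Every constraint-row entry in column p is ≤ 0, so increasing p is unbounded.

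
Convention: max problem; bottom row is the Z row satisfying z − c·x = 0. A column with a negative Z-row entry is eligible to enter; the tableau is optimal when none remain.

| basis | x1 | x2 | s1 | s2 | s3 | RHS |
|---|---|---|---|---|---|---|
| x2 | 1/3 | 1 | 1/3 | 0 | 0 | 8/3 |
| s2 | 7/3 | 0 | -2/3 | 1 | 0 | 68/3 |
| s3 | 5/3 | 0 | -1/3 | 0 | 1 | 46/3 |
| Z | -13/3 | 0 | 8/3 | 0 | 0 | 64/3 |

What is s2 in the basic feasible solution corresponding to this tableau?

68/3

s2 is basic (row 2); its value is the RHS of that row, 68/3.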